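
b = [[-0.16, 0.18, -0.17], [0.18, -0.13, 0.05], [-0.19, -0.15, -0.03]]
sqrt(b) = [[0.17+0.36j,(0.17-0.22j),-0.11+0.20j],  [(0.07-0.2j),0.07+0.35j,(-0.04-0.05j)],  [-0.23+0.24j,-0.23+0.20j,0.15+0.23j]]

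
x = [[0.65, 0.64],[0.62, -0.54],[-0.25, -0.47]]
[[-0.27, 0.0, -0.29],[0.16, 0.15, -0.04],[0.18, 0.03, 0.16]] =x@[[-0.06, 0.13, -0.24], [-0.36, -0.13, -0.21]]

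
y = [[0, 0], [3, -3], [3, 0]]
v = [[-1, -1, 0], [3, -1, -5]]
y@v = [[0, 0, 0], [-12, 0, 15], [-3, -3, 0]]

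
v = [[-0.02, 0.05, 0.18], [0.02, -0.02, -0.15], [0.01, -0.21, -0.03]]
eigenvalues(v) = [-0.22, 0.0, 0.15]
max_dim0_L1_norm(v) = 0.36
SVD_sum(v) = [[-0.02, 0.11, 0.14],[0.01, -0.08, -0.10],[0.02, -0.09, -0.12]] + [[-0.0,-0.06,0.04],  [0.00,0.06,-0.05],  [-0.01,-0.12,0.09]] + [[0.00,0.00,0.00], [0.0,0.00,0.00], [0.0,0.00,0.00]]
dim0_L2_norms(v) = [0.03, 0.22, 0.24]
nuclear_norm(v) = 0.45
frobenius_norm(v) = 0.32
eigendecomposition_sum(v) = [[-0.02, 0.13, 0.12],[0.01, -0.10, -0.09],[0.02, -0.11, -0.11]] + [[0.0, 0.01, 0.0],[0.0, 0.00, 0.0],[0.0, 0.00, 0.00]] + [[-0.01, -0.08, 0.06], [0.01, 0.08, -0.06], [-0.01, -0.10, 0.08]]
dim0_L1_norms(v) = [0.05, 0.28, 0.36]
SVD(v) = [[-0.65, 0.4, 0.65], [0.49, -0.42, 0.76], [0.57, 0.81, 0.08]] @ diag([0.2665382152411307, 0.18068775054867794, 0.003052313504781388]) @ [[0.11, -0.61, -0.78], [-0.05, -0.79, 0.61], [0.99, 0.03, 0.11]]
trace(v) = -0.07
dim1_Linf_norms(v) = [0.18, 0.15, 0.21]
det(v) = -0.00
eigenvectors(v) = [[0.64, -0.99, 0.55], [-0.5, -0.03, -0.52], [-0.58, -0.13, 0.65]]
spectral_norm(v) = 0.27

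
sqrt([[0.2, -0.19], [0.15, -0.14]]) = [[0.69, -0.59],[0.46, -0.36]]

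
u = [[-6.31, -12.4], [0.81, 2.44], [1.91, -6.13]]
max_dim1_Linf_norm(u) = 12.4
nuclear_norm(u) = 19.19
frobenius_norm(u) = 15.54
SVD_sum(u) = [[-4.94, -12.92], [0.92, 2.4], [-1.80, -4.71]] + [[-1.37, 0.52], [-0.11, 0.04], [3.71, -1.42]]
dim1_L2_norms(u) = [13.91, 2.57, 6.42]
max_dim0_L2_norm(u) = 14.05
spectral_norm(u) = 14.95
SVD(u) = [[0.93, 0.35], [-0.17, 0.03], [0.34, -0.94]] @ diag([14.948688804165593, 4.23644934304829]) @ [[-0.36, -0.93], [-0.93, 0.36]]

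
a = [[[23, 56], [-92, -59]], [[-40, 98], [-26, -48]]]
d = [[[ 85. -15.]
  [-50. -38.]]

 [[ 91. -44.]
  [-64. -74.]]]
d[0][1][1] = -38.0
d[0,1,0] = -50.0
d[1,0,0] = 91.0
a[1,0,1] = 98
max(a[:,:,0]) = 23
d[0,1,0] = -50.0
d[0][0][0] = 85.0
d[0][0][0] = 85.0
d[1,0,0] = 91.0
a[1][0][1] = 98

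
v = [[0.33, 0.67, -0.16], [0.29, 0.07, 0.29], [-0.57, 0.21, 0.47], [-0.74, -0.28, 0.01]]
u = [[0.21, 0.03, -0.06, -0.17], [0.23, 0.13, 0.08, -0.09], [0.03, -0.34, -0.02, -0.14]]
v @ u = [[0.22, 0.15, 0.04, -0.09], [0.09, -0.08, -0.02, -0.1], [-0.06, -0.15, 0.04, 0.01], [-0.22, -0.06, 0.02, 0.15]]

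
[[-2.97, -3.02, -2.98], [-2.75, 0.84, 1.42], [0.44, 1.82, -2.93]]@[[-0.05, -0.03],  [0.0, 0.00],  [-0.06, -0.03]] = [[0.33, 0.18],  [0.05, 0.04],  [0.15, 0.07]]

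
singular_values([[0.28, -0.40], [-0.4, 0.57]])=[0.85, 0.0]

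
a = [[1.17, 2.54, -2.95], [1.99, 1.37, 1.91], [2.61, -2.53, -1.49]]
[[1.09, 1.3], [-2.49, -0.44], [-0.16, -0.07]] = a @ [[-0.54, -0.04], [-0.1, 0.17], [-0.67, -0.31]]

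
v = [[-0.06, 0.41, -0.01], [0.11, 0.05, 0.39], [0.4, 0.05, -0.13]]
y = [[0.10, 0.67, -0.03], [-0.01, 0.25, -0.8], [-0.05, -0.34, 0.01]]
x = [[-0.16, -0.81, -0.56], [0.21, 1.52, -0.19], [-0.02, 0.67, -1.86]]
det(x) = 0.02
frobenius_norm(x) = 2.70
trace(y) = 0.36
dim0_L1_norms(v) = [0.57, 0.51, 0.53]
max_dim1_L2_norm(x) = 1.98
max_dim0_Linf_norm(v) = 0.41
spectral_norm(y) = 0.93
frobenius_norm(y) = 1.13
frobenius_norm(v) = 0.72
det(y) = -0.00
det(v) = 0.07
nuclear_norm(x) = 3.78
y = v @ x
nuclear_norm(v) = 1.25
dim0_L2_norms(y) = [0.11, 0.79, 0.8]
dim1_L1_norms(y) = [0.8, 1.06, 0.4]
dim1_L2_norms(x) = [1.0, 1.55, 1.98]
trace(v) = -0.14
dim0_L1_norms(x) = [0.39, 3.0, 2.61]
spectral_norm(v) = 0.43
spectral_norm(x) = 2.17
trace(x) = -0.50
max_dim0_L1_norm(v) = 0.57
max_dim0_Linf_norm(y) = 0.8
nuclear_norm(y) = 1.58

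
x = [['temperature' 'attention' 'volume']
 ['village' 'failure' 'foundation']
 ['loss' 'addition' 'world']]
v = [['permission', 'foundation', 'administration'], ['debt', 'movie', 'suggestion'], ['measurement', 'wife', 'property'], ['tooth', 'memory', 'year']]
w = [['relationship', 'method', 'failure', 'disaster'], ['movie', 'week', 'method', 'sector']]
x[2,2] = 'world'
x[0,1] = 'attention'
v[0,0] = 'permission'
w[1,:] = ['movie', 'week', 'method', 'sector']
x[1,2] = 'foundation'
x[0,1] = 'attention'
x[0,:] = ['temperature', 'attention', 'volume']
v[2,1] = 'wife'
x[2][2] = 'world'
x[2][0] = 'loss'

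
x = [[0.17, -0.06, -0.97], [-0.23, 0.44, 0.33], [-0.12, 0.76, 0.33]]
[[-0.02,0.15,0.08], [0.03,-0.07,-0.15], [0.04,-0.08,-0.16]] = x@[[-0.04, 0.03, 0.33], [0.04, -0.04, -0.15], [0.01, -0.15, -0.02]]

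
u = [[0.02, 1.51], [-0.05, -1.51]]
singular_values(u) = [2.14, 0.02]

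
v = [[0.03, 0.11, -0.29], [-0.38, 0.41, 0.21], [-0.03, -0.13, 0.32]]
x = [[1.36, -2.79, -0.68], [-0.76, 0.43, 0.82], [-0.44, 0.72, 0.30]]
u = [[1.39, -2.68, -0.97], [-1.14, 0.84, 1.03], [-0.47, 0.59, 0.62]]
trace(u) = 2.85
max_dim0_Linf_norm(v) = 0.41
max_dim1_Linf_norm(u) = 2.68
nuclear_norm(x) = 4.21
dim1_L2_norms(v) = [0.31, 0.6, 0.35]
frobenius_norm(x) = 3.51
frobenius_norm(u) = 3.75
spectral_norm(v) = 0.60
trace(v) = 0.76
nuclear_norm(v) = 1.06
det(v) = -0.00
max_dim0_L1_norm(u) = 4.11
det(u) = -0.45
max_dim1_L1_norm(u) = 5.04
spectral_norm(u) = 3.66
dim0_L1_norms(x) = [2.56, 3.94, 1.8]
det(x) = -0.01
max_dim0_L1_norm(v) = 0.82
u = v + x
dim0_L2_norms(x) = [1.62, 2.91, 1.11]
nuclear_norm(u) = 4.62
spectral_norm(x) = 3.42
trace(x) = 2.09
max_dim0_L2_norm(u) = 2.87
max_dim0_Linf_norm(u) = 2.68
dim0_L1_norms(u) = [3.0, 4.11, 2.62]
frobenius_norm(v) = 0.76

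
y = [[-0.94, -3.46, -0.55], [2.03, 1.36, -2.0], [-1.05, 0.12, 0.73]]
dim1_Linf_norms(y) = [3.46, 2.03, 1.05]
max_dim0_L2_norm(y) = 3.72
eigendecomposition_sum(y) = [[-0.36+1.03j, (-1.56-0.21j), 0.02-1.35j], [0.99-0.25j, 0.64+1.32j, -1.07+0.68j], [-0.44-0.23j, 0.20-0.69j, 0.60+0.10j]] + [[(-0.36-1.03j), (-1.56+0.21j), 0.02+1.35j], [(0.99+0.25j), 0.64-1.32j, (-1.07-0.68j)], [(-0.44+0.23j), 0.20+0.69j, 0.60-0.10j]] + [[(-0.22+0j), -0.34+0.00j, -0.60+0.00j],[0.05-0.00j, 0.08-0.00j, 0.13-0.00j],[-0.17+0.00j, (-0.27+0j), (-0.48+0j)]]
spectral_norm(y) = 4.20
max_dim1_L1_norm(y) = 5.39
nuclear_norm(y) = 7.23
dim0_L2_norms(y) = [2.47, 3.72, 2.2]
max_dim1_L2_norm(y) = 3.63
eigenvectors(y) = [[-0.69+0.00j, (-0.69-0j), (0.77+0j)],[0.36+0.54j, 0.36-0.54j, -0.17+0.00j],[(0.05-0.31j), (0.05+0.31j), (0.61+0j)]]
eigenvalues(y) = [(0.88+2.46j), (0.88-2.46j), (-0.62+0j)]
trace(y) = 1.15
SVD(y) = [[-0.77,-0.62,0.16], [0.62,-0.67,0.4], [-0.14,0.41,0.90]] @ diag([4.197296911641637, 2.6489346087397774, 0.3792678132193723]) @ [[0.51,  0.83,  -0.22], [-0.46,  0.48,  0.75], [-0.73,  0.28,  -0.63]]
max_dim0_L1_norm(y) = 4.94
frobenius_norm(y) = 4.98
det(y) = -4.22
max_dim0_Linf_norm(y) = 3.46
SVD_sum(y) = [[-1.65, -2.7, 0.71], [1.32, 2.17, -0.57], [-0.3, -0.49, 0.13]] + [[0.75, -0.78, -1.22],[0.82, -0.85, -1.33],[-0.50, 0.52, 0.81]] + [[-0.04, 0.02, -0.04], [-0.11, 0.04, -0.1], [-0.25, 0.1, -0.21]]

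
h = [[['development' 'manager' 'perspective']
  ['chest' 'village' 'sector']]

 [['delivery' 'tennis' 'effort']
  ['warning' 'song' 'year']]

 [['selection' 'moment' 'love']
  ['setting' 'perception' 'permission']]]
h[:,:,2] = [['perspective', 'sector'], ['effort', 'year'], ['love', 'permission']]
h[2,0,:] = ['selection', 'moment', 'love']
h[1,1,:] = ['warning', 'song', 'year']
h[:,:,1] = [['manager', 'village'], ['tennis', 'song'], ['moment', 'perception']]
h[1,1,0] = 'warning'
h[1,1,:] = ['warning', 'song', 'year']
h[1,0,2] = 'effort'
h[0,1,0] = 'chest'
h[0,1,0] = 'chest'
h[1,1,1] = 'song'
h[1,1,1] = 'song'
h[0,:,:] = [['development', 'manager', 'perspective'], ['chest', 'village', 'sector']]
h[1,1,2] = 'year'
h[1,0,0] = 'delivery'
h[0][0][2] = 'perspective'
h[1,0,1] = 'tennis'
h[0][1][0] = 'chest'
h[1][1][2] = 'year'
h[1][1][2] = 'year'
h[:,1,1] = ['village', 'song', 'perception']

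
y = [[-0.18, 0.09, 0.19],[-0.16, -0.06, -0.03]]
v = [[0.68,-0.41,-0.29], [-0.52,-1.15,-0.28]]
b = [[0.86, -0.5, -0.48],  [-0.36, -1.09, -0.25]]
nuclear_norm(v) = 2.13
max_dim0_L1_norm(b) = 1.59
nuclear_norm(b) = 2.26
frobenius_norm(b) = 1.61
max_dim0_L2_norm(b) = 1.2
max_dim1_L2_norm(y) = 0.28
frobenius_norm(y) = 0.33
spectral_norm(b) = 1.29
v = y + b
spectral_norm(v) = 1.31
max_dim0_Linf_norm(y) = 0.19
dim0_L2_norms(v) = [0.86, 1.22, 0.4]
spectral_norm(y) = 0.29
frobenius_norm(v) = 1.54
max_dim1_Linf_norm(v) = 1.15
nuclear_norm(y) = 0.44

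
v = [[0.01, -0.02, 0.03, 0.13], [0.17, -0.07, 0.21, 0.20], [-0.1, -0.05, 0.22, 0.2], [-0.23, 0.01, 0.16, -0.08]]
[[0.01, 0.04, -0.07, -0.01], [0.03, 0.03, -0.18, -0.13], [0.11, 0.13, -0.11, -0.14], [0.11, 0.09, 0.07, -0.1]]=v @ [[-0.25, -0.39, -0.28, 0.04],[0.24, -0.33, -0.04, 0.40],[0.36, 0.11, -0.19, -0.58],[0.08, 0.23, -0.49, 0.08]]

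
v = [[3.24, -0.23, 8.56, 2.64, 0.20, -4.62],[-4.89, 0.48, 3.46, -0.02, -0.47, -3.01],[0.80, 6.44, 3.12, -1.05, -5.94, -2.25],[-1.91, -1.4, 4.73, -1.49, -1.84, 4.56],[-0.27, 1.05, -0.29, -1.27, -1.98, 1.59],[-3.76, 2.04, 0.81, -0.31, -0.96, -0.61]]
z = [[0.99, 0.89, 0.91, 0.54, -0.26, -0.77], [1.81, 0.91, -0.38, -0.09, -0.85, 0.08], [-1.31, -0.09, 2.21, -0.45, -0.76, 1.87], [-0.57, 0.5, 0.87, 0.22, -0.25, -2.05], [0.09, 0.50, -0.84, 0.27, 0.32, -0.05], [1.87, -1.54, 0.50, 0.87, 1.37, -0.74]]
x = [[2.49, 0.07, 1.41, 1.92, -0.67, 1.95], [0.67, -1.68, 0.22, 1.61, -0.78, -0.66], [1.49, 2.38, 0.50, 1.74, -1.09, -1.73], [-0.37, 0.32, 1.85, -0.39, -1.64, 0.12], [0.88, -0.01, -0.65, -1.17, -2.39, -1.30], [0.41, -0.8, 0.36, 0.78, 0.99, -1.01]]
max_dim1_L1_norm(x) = 8.93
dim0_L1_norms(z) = [6.64, 4.43, 5.71, 2.44, 3.81, 5.56]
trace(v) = 2.76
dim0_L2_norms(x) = [3.15, 3.04, 2.5, 3.38, 3.41, 3.16]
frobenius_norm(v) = 18.30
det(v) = -16.25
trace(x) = -2.48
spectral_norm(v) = 12.40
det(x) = 239.40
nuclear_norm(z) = 12.29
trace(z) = 3.91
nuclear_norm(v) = 36.35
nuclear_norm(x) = 17.09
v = x @ z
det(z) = -0.08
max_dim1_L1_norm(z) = 6.89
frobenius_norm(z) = 5.96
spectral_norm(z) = 3.93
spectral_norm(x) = 4.81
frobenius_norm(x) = 7.65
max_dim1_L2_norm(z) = 3.3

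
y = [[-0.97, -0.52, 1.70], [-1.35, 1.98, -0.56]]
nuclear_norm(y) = 4.48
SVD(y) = [[-0.3, 0.95], [0.95, 0.30]] @ diag([2.503047623789787, 1.9729552942325637]) @ [[-0.4, 0.82, -0.42], [-0.67, 0.05, 0.74]]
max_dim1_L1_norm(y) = 3.89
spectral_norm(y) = 2.50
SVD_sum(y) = [[0.30, -0.61, 0.31], [-0.96, 1.95, -0.99]] + [[-1.27, 0.09, 1.39], [-0.39, 0.03, 0.43]]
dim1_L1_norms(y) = [3.19, 3.89]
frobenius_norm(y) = 3.19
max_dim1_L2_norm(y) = 2.46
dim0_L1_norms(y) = [2.32, 2.5, 2.26]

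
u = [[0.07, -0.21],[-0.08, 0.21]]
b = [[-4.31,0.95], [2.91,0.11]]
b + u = [[-4.24, 0.74], [2.83, 0.32]]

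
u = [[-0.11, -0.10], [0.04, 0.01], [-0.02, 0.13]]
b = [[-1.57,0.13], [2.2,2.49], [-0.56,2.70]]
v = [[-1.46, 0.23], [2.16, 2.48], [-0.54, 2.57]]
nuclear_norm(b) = 6.32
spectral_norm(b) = 3.92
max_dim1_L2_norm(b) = 3.32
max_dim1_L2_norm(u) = 0.15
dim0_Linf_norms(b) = [2.2, 2.7]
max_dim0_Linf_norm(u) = 0.13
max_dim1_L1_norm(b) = 4.69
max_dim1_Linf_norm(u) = 0.13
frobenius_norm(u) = 0.20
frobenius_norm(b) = 4.60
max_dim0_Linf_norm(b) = 2.7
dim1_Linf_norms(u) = [0.11, 0.04, 0.13]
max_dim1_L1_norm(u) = 0.21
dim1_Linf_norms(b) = [1.57, 2.49, 2.7]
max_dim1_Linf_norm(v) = 2.57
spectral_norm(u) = 0.18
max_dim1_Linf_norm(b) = 2.7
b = u + v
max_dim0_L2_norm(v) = 3.58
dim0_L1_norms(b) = [4.33, 5.32]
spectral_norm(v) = 3.82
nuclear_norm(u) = 0.28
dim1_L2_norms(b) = [1.58, 3.32, 2.76]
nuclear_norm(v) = 6.12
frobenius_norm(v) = 4.46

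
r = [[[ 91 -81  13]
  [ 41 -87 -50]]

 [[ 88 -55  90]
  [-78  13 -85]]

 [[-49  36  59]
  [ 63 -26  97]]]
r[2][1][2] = 97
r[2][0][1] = 36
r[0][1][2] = -50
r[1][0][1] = -55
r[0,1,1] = -87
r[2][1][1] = -26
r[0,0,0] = 91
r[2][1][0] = 63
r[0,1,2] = -50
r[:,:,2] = [[13, -50], [90, -85], [59, 97]]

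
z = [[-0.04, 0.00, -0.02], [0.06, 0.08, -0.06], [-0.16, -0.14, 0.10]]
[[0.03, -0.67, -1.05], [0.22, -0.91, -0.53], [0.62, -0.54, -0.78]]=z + [[0.07, -0.67, -1.03], [0.16, -0.99, -0.47], [0.78, -0.40, -0.88]]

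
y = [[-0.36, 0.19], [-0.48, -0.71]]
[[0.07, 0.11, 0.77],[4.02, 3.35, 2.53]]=y@[[-2.34, -2.06, -2.96], [-4.08, -3.32, -1.56]]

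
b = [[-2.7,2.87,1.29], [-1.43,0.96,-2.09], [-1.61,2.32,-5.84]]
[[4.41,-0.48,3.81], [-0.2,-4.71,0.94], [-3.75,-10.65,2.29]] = b @ [[-1.36, 1.07, 0.06], [-0.17, 0.13, 1.33], [0.95, 1.58, 0.12]]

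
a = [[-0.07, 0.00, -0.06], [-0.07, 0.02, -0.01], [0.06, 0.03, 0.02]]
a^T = [[-0.07, -0.07, 0.06],[0.00, 0.02, 0.03],[-0.06, -0.01, 0.02]]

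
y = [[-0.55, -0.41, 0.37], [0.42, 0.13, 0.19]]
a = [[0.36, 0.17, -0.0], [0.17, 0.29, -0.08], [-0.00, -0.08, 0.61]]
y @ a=[[-0.27, -0.24, 0.26], [0.17, 0.09, 0.11]]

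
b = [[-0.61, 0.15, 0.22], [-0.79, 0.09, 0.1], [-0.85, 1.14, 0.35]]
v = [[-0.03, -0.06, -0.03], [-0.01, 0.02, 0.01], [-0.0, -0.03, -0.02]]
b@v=[[0.02,0.03,0.02],[0.02,0.05,0.02],[0.01,0.06,0.03]]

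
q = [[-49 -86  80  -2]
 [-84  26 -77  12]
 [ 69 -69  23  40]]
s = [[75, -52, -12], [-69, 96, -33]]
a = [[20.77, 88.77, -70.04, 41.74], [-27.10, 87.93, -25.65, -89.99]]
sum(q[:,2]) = 26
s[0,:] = [75, -52, -12]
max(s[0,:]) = 75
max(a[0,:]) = 88.77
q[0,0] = -49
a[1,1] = 87.93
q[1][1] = 26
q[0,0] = -49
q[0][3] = -2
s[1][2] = -33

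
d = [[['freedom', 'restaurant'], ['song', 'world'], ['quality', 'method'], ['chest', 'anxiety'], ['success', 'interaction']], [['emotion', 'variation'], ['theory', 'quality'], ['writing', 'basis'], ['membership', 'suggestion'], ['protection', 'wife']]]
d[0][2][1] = 'method'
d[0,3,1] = 'anxiety'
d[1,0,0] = 'emotion'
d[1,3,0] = 'membership'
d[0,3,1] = 'anxiety'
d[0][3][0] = 'chest'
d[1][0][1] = 'variation'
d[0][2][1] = 'method'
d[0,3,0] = 'chest'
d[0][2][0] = 'quality'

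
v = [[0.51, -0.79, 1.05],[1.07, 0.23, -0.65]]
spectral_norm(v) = 1.47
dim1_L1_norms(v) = [2.35, 1.95]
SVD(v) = [[-0.87, 0.50], [0.50, 0.87]] @ diag([1.4734074696032846, 1.1983615600131898]) @ [[0.06,0.54,-0.84],[0.99,-0.16,-0.03]]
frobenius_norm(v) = 1.90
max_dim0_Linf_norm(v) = 1.07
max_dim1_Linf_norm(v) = 1.07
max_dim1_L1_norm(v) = 2.35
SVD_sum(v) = [[-0.08, -0.69, 1.07], [0.05, 0.4, -0.62]] + [[0.59, -0.10, -0.02], [1.02, -0.17, -0.03]]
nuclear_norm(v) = 2.67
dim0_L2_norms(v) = [1.19, 0.82, 1.23]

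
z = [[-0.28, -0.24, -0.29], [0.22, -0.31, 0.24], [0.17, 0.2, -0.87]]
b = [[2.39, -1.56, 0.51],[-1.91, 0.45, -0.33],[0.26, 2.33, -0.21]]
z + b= [[2.11, -1.8, 0.22],[-1.69, 0.14, -0.09],[0.43, 2.53, -1.08]]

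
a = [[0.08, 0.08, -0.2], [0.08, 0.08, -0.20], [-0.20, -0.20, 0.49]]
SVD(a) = [[-0.35,  -0.61,  0.71], [-0.35,  -0.61,  -0.71], [0.87,  -0.50,  0.00]] @ diag([0.6524522866006587, 0.002452286600658823, 1.6156282571441642e-17]) @ [[-0.35, -0.35, 0.87],[0.61, 0.61, 0.5],[0.71, -0.71, 0.00]]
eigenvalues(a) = [0.65, 0.0, -0.0]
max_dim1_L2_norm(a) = 0.57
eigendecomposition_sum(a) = [[0.08, 0.08, -0.20], [0.08, 0.08, -0.2], [-0.20, -0.20, 0.49]] + [[0.00, -0.00, 0.0], [-0.0, 0.00, -0.00], [0.00, -0.0, 0.0]] + [[-0.00, -0.00, -0.0], [-0.0, -0.00, -0.0], [-0.0, -0.0, -0.0]]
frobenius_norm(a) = 0.65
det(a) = 0.00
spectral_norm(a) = 0.65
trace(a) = 0.65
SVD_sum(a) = [[0.08,0.08,-0.20], [0.08,0.08,-0.2], [-0.2,-0.2,0.49]] + [[-0.00, -0.00, -0.00],[-0.0, -0.0, -0.0],[-0.0, -0.00, -0.0]] + [[0.00, -0.0, 0.0], [-0.0, 0.0, -0.00], [0.00, -0.00, 0.00]]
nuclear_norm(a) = 0.65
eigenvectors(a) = [[-0.35,-0.71,0.61], [-0.35,0.71,0.61], [0.87,-0.0,0.5]]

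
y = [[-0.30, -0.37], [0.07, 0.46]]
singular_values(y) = [0.64, 0.17]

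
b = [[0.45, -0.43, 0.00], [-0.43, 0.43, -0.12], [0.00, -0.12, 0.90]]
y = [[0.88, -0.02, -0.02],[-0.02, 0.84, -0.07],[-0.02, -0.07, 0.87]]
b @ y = [[0.4, -0.37, 0.02],[-0.38, 0.38, -0.13],[-0.02, -0.16, 0.79]]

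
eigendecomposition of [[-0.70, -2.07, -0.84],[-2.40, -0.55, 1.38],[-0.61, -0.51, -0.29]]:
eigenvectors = [[-0.73, -0.67, 0.48], [-0.61, 0.74, -0.39], [-0.31, 0.01, 0.79]]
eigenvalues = [-2.76, 1.63, -0.41]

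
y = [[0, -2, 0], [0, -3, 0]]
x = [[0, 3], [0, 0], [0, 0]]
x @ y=[[0, -9, 0], [0, 0, 0], [0, 0, 0]]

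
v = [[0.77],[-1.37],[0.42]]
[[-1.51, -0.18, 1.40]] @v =[[-0.33]]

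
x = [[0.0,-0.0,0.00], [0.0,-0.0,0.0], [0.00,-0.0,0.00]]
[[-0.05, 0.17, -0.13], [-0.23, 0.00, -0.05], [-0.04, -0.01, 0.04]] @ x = [[0.00, 0.0, 0.0], [0.00, 0.00, 0.0], [0.00, 0.00, 0.00]]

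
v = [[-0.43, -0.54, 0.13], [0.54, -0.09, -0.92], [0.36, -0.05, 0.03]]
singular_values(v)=[1.14, 0.62, 0.3]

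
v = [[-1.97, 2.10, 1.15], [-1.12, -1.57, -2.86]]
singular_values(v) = [3.91, 2.5]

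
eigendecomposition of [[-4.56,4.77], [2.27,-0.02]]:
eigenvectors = [[-0.94, -0.61], [0.34, -0.8]]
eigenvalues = [-6.29, 1.71]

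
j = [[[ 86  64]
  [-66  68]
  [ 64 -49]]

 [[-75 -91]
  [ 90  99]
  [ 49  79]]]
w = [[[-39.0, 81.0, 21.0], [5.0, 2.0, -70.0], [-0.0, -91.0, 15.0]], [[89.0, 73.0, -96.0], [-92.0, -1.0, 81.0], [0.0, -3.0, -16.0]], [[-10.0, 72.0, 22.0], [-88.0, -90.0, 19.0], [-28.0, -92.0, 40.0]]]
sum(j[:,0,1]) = -27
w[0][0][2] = 21.0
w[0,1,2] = -70.0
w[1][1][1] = -1.0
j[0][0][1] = 64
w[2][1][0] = -88.0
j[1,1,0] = 90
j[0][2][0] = 64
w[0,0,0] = -39.0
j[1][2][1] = 79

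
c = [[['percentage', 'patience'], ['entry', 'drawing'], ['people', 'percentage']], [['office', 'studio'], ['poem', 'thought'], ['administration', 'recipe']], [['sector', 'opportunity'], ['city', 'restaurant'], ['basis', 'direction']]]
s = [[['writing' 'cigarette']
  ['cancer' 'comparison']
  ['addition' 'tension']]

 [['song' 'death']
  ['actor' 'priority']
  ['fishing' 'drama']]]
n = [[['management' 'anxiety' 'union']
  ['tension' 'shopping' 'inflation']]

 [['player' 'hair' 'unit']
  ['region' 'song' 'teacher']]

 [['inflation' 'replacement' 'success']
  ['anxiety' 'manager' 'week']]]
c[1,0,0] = 'office'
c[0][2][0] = 'people'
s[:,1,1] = ['comparison', 'priority']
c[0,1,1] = 'drawing'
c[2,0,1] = 'opportunity'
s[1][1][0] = 'actor'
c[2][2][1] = 'direction'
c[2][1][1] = 'restaurant'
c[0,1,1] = 'drawing'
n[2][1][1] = 'manager'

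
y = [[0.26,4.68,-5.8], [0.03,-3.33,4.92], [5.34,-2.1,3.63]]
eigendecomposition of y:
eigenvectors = [[-0.34+0.48j, -0.34-0.48j, 0.05+0.00j], [0.26-0.42j, (0.26+0.42j), -0.78+0.00j], [(0.64+0j), 0.64-0.00j, (-0.63+0j)]]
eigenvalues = [(-0.05+5.41j), (-0.05-5.41j), (0.66+0j)]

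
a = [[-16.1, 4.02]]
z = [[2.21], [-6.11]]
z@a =[[-35.58, 8.88], [98.37, -24.56]]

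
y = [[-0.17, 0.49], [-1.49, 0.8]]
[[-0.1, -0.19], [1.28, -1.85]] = y@[[-1.19,  1.27], [-0.62,  0.05]]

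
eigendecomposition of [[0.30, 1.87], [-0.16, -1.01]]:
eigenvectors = [[0.99, -0.88],[-0.16, 0.48]]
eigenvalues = [0.01, -0.72]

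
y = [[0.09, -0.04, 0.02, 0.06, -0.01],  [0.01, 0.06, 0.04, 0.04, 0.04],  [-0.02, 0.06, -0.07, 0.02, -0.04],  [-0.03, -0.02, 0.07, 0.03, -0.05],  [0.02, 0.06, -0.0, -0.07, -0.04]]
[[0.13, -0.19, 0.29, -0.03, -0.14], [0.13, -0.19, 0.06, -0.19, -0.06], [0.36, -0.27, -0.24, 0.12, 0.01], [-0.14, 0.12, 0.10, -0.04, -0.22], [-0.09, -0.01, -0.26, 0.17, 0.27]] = y@[[0.71, -1.78, 1.08, 0.49, 1.07], [1.85, -2.39, -1.9, -0.17, 0.95], [-2.73, 1.49, 1.33, -1.29, -0.76], [3.24, -2.51, 1.75, -1.28, -2.98], [-0.21, 0.22, 1.07, -1.96, 0.45]]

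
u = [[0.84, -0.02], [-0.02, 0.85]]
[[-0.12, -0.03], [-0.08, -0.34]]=u @ [[-0.14, -0.05],[-0.1, -0.4]]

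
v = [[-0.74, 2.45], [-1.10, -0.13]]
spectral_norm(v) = 2.57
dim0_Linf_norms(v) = [1.1, 2.45]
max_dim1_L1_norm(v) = 3.19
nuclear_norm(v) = 3.66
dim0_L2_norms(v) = [1.33, 2.45]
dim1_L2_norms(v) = [2.56, 1.11]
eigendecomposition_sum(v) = [[-0.37+0.77j, 1.22+0.33j], [-0.55-0.15j, (-0.06+0.85j)]] + [[-0.37-0.77j, (1.22-0.33j)], [(-0.55+0.15j), (-0.06-0.85j)]]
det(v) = 2.79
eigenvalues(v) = [(-0.43+1.61j), (-0.43-1.61j)]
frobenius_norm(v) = 2.79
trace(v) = -0.87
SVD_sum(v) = [[-0.83, 2.42], [-0.08, 0.22]] + [[0.09, 0.03], [-1.02, -0.35]]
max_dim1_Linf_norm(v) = 2.45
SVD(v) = [[-1.0, -0.09], [-0.09, 1.0]] @ diag([2.5682347693102456, 1.0868165299193564]) @ [[0.33, -0.95], [-0.95, -0.33]]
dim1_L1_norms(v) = [3.19, 1.23]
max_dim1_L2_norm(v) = 2.56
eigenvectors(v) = [[0.83+0.00j, (0.83-0j)], [0.10+0.55j, (0.1-0.55j)]]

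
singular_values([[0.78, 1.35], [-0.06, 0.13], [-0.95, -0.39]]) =[1.79, 0.56]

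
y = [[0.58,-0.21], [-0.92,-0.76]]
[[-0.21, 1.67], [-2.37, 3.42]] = y@[[0.53,0.87], [2.48,-5.55]]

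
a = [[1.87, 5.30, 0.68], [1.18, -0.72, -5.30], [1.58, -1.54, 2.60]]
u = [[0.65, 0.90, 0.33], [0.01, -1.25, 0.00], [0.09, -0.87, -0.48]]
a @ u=[[1.33, -5.53, 0.29], [0.28, 6.57, 2.93], [1.25, 1.09, -0.73]]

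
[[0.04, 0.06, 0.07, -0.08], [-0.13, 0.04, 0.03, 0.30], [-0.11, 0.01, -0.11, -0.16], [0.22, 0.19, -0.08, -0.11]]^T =[[0.04, -0.13, -0.11, 0.22], [0.06, 0.04, 0.01, 0.19], [0.07, 0.03, -0.11, -0.08], [-0.08, 0.3, -0.16, -0.11]]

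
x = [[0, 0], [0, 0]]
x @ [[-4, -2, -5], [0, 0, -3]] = [[0, 0, 0], [0, 0, 0]]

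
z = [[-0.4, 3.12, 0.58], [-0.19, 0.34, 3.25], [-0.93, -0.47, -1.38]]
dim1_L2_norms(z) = [3.2, 3.27, 1.73]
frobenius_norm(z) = 4.89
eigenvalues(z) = [(0.43+2.09j), (0.43-2.09j), (-2.29+0j)]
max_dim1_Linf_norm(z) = 3.25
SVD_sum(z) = [[-0.02, 1.28, 1.85], [-0.03, 1.63, 2.36], [0.01, -0.79, -1.15]] + [[-0.32, 1.85, -1.28], [0.22, -1.24, 0.86], [-0.08, 0.43, -0.30]] + [[-0.05, -0.01, 0.00],[-0.38, -0.05, 0.03],[-0.87, -0.11, 0.06]]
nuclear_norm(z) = 7.65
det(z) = -10.44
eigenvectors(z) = [[(-0.77+0j), -0.77-0.00j, 0.72+0.00j], [(-0.25-0.49j), -0.25+0.49j, -0.52+0.00j], [0.26-0.18j, (0.26+0.18j), (0.46+0j)]]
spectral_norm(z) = 3.91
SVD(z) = [[-0.58,-0.82,-0.06],[-0.73,0.55,-0.4],[0.36,-0.19,-0.91]] @ diag([3.905713680943794, 2.785778144733505, 0.9591875576828754]) @ [[0.01,-0.57,-0.82], [0.14,-0.81,0.56], [0.99,0.12,-0.07]]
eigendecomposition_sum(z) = [[0.18+0.69j,  1.26+0.03j,  (1.13-1.03j)], [-0.37+0.34j,  (0.39+0.8j),  1.02+0.37j], [-0.22-0.19j,  -0.43+0.27j,  -0.15+0.60j]] + [[0.18-0.69j, 1.26-0.03j, 1.13+1.03j],  [(-0.37-0.34j), (0.39-0.8j), 1.02-0.37j],  [-0.22+0.19j, -0.43-0.27j, (-0.15-0.6j)]] + [[-0.76-0.00j,(0.61-0j),(-1.68+0j)], [0.56+0.00j,(-0.44+0j),(1.22-0j)], [-0.49-0.00j,(0.39-0j),-1.09+0.00j]]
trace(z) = -1.44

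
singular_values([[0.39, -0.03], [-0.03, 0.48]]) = [0.49, 0.38]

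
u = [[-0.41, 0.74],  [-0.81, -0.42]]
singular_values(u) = [0.91, 0.84]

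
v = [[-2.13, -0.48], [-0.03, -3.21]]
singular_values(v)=[3.28, 2.08]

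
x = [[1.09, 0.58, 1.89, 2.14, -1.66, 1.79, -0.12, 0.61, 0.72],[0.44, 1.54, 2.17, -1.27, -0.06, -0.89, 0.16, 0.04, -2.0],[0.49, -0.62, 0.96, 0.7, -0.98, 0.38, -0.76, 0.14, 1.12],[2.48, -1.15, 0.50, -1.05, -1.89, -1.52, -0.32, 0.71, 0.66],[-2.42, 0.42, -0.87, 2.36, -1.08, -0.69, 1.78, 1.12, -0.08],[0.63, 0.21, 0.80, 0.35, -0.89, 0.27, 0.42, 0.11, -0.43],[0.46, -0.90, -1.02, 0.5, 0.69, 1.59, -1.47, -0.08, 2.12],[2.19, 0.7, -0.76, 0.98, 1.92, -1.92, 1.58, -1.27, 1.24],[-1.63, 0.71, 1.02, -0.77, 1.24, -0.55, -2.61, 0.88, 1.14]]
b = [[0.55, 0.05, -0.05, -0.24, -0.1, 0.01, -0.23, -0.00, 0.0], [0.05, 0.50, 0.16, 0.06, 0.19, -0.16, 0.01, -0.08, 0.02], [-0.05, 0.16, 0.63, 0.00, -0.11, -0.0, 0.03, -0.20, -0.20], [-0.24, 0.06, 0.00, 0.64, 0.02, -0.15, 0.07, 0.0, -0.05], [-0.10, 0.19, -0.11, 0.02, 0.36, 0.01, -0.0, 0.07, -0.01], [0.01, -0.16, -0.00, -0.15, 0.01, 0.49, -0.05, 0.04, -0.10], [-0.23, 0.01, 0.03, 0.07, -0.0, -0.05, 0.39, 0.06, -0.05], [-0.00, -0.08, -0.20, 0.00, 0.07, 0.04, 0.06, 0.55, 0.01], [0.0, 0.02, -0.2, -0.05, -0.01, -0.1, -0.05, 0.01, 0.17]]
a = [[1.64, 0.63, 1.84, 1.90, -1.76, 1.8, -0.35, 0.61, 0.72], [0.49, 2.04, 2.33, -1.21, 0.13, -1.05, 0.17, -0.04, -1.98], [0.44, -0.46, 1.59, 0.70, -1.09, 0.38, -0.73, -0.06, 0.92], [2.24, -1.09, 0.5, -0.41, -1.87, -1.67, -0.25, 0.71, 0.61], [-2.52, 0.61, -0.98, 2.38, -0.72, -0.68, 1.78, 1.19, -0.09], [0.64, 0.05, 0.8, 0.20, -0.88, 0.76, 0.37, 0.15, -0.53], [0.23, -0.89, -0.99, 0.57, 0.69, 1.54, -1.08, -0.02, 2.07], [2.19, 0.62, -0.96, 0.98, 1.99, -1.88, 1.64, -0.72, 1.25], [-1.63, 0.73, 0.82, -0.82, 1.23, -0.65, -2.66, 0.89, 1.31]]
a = b + x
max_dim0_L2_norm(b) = 0.72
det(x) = 0.04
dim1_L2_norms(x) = [4.07, 3.7, 2.23, 3.97, 4.29, 1.56, 3.46, 4.45, 3.94]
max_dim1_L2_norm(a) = 4.4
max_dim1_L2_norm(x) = 4.45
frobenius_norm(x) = 10.92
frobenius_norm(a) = 11.02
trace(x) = 0.13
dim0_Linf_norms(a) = [2.52, 2.04, 2.33, 2.38, 1.99, 1.88, 2.66, 1.19, 2.07]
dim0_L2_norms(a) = [4.73, 2.84, 3.97, 3.66, 3.88, 3.83, 3.87, 1.91, 3.68]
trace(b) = 4.28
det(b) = 0.00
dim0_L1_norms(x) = [11.83, 6.83, 9.99, 10.12, 10.41, 9.6, 9.22, 4.96, 9.51]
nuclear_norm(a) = 27.64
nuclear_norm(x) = 26.81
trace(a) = 4.41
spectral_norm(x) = 5.10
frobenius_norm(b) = 1.72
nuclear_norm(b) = 4.28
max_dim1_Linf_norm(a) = 2.66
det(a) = 121.67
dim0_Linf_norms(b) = [0.55, 0.5, 0.63, 0.64, 0.36, 0.49, 0.39, 0.55, 0.2]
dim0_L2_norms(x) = [4.66, 2.54, 3.68, 3.91, 3.87, 3.68, 3.94, 2.13, 3.71]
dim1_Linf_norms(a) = [1.9, 2.33, 1.59, 2.24, 2.52, 0.88, 2.07, 2.19, 2.66]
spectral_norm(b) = 1.00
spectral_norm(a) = 5.44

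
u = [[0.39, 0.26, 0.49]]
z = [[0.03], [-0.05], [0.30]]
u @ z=[[0.15]]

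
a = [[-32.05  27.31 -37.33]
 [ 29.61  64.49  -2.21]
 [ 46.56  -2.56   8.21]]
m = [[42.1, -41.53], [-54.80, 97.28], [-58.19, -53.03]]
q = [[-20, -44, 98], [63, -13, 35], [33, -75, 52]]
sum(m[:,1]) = 2.719999999999999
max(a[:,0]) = 46.56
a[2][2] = 8.21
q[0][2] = 98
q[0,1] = -44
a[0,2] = -37.33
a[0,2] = -37.33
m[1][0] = -54.8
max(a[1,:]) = 64.49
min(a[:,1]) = -2.56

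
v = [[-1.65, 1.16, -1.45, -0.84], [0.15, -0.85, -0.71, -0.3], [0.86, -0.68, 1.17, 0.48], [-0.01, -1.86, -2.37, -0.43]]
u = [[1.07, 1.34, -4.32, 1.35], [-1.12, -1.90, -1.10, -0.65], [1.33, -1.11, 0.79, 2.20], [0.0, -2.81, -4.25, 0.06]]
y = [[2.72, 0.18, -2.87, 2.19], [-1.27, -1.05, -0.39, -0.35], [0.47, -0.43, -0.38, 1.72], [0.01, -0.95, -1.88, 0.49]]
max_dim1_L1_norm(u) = 8.08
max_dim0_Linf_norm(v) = 2.37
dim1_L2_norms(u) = [4.84, 2.55, 2.91, 5.1]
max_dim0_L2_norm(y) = 3.47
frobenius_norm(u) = 8.02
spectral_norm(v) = 3.52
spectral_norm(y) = 4.99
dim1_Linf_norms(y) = [2.87, 1.27, 1.72, 1.88]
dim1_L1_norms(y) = [7.96, 3.06, 3.0, 3.33]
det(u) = 30.21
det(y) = -0.00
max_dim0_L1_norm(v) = 5.7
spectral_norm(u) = 6.41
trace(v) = -1.76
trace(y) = 1.78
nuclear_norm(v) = 6.70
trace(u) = 0.02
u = y + v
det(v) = 0.34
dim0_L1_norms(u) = [3.52, 7.16, 10.46, 4.26]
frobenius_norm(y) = 5.62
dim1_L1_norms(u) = [8.08, 4.77, 5.43, 7.12]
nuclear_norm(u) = 13.57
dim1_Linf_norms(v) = [1.65, 0.85, 1.17, 2.37]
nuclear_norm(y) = 8.52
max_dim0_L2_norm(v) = 3.1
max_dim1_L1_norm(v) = 5.1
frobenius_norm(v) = 4.50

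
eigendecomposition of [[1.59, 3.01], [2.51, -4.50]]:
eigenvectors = [[0.94, -0.39], [0.33, 0.92]]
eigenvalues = [2.65, -5.56]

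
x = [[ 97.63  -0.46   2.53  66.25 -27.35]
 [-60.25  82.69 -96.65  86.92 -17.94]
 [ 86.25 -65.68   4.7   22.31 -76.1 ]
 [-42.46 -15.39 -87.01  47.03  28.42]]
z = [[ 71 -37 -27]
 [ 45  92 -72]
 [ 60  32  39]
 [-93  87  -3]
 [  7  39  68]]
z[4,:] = [7, 39, 68]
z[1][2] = -72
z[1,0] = 45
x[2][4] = -76.1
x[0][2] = 2.53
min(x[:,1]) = -65.68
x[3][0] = -42.46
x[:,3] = [66.25, 86.92, 22.31, 47.03]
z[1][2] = -72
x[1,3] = 86.92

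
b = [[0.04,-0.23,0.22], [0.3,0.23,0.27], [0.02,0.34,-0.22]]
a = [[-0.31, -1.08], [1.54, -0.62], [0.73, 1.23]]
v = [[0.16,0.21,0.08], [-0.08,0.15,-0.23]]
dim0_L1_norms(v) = [0.24, 0.36, 0.31]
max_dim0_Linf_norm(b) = 0.34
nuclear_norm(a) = 3.48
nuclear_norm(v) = 0.56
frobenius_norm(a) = 2.46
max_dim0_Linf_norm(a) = 1.54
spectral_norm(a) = 1.82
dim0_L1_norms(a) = [2.58, 2.93]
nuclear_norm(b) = 0.98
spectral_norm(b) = 0.51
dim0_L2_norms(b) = [0.3, 0.47, 0.41]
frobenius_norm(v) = 0.40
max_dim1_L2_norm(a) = 1.66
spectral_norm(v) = 0.29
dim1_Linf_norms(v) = [0.21, 0.23]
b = a @ v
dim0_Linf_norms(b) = [0.3, 0.34, 0.27]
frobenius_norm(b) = 0.70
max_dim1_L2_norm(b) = 0.46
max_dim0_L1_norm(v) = 0.36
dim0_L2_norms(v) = [0.18, 0.26, 0.24]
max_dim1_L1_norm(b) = 0.8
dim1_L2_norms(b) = [0.32, 0.46, 0.41]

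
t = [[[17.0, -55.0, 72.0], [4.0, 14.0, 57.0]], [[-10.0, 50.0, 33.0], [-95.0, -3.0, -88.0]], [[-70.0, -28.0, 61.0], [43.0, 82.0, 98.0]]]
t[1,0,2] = 33.0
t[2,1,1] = 82.0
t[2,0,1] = -28.0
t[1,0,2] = 33.0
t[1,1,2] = -88.0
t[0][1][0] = 4.0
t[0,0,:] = [17.0, -55.0, 72.0]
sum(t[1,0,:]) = 73.0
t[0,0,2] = 72.0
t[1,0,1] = 50.0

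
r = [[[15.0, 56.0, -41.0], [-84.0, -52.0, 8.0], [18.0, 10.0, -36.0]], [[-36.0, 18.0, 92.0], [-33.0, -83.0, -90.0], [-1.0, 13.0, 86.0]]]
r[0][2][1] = 10.0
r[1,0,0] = -36.0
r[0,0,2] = -41.0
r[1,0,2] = 92.0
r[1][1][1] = -83.0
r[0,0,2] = -41.0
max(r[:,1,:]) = 8.0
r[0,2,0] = 18.0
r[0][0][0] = 15.0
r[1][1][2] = -90.0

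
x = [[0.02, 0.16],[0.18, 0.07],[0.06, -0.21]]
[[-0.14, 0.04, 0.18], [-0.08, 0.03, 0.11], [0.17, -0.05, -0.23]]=x@[[-0.12, 0.04, 0.16], [-0.84, 0.26, 1.12]]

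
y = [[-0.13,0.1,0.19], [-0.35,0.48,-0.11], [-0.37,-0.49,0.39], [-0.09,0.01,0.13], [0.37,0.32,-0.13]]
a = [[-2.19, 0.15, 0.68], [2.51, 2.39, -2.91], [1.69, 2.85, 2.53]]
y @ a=[[0.86, 0.76, 0.1],[1.79, 0.78, -1.91],[0.24, -0.12, 2.16],[0.44, 0.38, 0.24],[-0.23, 0.45, -1.01]]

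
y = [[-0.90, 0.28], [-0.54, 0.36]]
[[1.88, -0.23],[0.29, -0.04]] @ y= [[-1.57, 0.44], [-0.24, 0.07]]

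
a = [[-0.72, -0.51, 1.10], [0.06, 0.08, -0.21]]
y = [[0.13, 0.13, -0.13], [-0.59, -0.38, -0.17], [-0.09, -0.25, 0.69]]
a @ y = [[0.11, -0.17, 0.94], [-0.02, 0.03, -0.17]]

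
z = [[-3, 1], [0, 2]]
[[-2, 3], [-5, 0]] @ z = [[6, 4], [15, -5]]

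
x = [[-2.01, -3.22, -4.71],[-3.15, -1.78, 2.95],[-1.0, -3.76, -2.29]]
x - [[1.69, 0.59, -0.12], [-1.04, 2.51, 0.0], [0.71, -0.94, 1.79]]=[[-3.70, -3.81, -4.59], [-2.11, -4.29, 2.95], [-1.71, -2.82, -4.08]]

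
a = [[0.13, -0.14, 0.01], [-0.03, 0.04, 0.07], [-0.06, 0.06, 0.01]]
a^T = [[0.13, -0.03, -0.06], [-0.14, 0.04, 0.06], [0.01, 0.07, 0.01]]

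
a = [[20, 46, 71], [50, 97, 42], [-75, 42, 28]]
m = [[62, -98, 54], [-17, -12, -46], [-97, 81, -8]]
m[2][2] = -8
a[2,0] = -75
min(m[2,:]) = -97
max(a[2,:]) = 42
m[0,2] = 54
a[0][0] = 20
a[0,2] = 71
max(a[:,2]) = 71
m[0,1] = -98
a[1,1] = 97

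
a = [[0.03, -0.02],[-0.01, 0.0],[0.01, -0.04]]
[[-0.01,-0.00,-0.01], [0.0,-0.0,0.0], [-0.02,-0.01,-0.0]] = a@[[-0.09, 0.14, -0.27],[0.52, 0.38, -0.06]]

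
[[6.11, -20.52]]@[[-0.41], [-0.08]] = [[-0.86]]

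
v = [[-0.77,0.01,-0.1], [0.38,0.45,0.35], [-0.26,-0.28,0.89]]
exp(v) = [[0.48,0.03,-0.11], [0.28,1.48,0.66], [-0.37,-0.55,2.35]]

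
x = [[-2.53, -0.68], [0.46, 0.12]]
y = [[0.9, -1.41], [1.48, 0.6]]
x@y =[[-3.28, 3.16], [0.59, -0.58]]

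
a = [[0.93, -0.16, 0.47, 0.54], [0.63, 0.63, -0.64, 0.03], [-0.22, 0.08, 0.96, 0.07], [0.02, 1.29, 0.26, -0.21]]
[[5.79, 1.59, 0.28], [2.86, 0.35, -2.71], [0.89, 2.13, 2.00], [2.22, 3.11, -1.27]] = a @[[3.94, 0.41, -2.24],[1.9, 2.17, -0.76],[1.43, 2.05, 1.42],[3.25, 1.09, 2.92]]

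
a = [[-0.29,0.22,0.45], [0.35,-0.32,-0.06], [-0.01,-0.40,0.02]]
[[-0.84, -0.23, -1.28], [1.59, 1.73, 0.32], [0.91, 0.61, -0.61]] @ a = [[0.18, 0.4, -0.39], [0.14, -0.33, 0.62], [-0.04, 0.25, 0.36]]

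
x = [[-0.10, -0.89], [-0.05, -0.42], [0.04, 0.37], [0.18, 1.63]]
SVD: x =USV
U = [[-0.46,-0.28], [-0.22,-0.86], [0.19,-0.29], [0.84,-0.31]]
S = [1.95, 0.0]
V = [[0.11, 0.99],[0.99, -0.11]]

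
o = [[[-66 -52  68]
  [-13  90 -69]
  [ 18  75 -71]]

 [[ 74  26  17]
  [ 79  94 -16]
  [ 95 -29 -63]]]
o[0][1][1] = 90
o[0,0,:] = [-66, -52, 68]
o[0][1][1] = 90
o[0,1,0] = -13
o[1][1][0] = 79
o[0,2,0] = 18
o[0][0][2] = 68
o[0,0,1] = -52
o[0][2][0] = 18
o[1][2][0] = 95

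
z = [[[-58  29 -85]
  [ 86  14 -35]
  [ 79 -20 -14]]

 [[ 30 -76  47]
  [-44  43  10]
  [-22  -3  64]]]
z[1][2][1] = -3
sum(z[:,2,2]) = 50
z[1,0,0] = 30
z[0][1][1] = 14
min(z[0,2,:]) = -20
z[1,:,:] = [[30, -76, 47], [-44, 43, 10], [-22, -3, 64]]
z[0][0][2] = -85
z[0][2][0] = 79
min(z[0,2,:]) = -20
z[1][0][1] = -76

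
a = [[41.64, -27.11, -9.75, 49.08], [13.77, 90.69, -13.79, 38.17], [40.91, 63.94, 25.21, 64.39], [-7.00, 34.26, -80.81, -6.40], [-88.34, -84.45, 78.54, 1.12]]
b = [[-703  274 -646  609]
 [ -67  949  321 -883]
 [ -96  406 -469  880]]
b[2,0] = -96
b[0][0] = -703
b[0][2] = -646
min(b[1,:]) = -883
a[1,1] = 90.69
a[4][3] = 1.12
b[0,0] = -703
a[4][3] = 1.12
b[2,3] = 880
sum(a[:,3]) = 146.35999999999999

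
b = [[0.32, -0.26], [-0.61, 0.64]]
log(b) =[[-2.08, -0.87], [-2.05, -1.00]]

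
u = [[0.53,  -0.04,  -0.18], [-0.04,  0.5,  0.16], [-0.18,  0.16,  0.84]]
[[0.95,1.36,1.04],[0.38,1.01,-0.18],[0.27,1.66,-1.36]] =u@[[2.05,3.50,1.53], [0.73,1.53,0.19], [0.62,2.43,-1.33]]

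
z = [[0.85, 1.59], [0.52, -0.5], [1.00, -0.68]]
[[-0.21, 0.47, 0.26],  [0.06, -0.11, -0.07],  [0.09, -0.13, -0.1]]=z@ [[0.0, 0.05, 0.01], [-0.13, 0.27, 0.16]]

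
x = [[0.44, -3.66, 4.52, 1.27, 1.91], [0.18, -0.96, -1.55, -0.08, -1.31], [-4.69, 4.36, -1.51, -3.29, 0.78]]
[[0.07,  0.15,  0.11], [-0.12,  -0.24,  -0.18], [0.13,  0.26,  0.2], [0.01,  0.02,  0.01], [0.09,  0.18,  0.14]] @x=[[-0.46, 0.08, -0.08, -0.28, 0.02], [0.75, -0.12, 0.1, 0.46, -0.06], [-0.83, 0.15, -0.12, -0.51, 0.06], [-0.04, -0.01, -0.0, -0.02, 0.00], [-0.58, 0.11, -0.08, -0.36, 0.05]]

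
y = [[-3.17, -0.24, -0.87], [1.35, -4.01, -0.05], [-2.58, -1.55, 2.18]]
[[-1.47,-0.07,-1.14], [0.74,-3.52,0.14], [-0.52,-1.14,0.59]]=y @ [[0.41, -0.05, 0.21], [-0.05, 0.86, 0.03], [0.21, 0.03, 0.54]]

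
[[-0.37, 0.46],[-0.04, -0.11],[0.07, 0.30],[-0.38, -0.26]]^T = [[-0.37, -0.04, 0.07, -0.38],[0.46, -0.11, 0.30, -0.26]]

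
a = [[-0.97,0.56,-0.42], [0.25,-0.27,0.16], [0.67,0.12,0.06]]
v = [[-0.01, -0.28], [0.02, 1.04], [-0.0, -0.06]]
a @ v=[[0.02, 0.88], [-0.01, -0.36], [-0.0, -0.07]]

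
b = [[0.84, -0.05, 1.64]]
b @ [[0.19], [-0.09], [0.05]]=[[0.25]]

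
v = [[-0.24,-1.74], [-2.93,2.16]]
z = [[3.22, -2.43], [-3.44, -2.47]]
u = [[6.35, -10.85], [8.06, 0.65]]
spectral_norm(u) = 13.26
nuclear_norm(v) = 5.25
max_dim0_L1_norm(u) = 14.41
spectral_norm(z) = 4.72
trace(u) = 7.00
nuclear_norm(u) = 20.16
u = z @ v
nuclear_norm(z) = 8.18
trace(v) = 1.92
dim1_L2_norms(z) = [4.03, 4.23]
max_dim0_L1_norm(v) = 3.9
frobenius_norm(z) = 5.85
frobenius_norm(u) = 14.95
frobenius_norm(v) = 4.04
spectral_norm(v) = 3.75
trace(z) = 0.75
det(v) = -5.62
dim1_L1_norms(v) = [1.98, 5.09]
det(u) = 91.58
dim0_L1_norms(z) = [6.66, 4.9]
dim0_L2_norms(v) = [2.94, 2.77]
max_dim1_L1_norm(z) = 5.91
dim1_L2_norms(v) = [1.76, 3.64]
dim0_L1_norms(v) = [3.17, 3.9]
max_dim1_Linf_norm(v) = 2.93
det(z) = -16.31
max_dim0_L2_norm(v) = 2.94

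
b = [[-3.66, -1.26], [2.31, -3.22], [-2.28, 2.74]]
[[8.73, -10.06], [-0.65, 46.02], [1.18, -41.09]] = b @[[-1.97, 6.15], [-1.21, -9.88]]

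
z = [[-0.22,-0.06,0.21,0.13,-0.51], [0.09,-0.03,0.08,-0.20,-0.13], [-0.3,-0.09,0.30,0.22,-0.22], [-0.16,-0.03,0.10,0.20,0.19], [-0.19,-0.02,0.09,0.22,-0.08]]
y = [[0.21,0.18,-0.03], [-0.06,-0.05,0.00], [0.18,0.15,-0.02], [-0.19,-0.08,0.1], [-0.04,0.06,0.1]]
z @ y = [[-0.01, -0.05, -0.04], [0.08, 0.04, -0.04], [-0.04, -0.04, 0.00], [-0.06, -0.02, 0.04], [-0.06, -0.04, 0.02]]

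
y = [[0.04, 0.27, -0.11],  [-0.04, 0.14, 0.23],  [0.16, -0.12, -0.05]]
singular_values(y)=[0.34, 0.27, 0.13]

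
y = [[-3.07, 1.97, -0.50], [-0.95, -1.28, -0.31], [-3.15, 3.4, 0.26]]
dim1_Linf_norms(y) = [3.07, 1.28, 3.4]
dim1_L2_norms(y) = [3.68, 1.62, 4.64]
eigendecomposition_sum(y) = [[-1.58-0.73j, (1.02+2.36j), (-0.21+0.05j)], [-0.49-1.19j, (-0.63+1.79j), -0.14-0.08j], [(-1.31+0.08j), (1.52+1.2j), (-0.12+0.11j)]] + [[-1.58+0.73j, 1.02-2.36j, (-0.21-0.05j)], [-0.49+1.19j, -0.63-1.79j, (-0.14+0.08j)], [(-1.31-0.08j), (1.52-1.2j), (-0.12-0.11j)]] + [[(0.09+0j), (-0.06-0j), -0.09-0.00j],[0.04+0.00j, (-0.03-0j), (-0.04-0j)],[-0.52-0.00j, (0.36+0j), 0.50+0.00j]]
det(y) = 3.83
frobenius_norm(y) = 6.14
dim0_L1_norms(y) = [7.17, 6.65, 1.07]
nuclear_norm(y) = 8.04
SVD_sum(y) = [[-2.68, 2.42, -0.06], [0.11, -0.1, 0.0], [-3.42, 3.09, -0.08]] + [[-0.44, -0.5, -0.21],[-1.02, -1.15, -0.47],[0.31, 0.35, 0.15]] + [[0.05, 0.05, -0.24], [-0.04, -0.03, 0.16], [-0.04, -0.04, 0.19]]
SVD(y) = [[-0.62, -0.38, -0.69],[0.03, -0.88, 0.47],[-0.79, 0.27, 0.55]] @ diag([5.856289832753902, 1.8215521481677561, 0.3587717467815533]) @ [[0.74,-0.67,0.02], [0.64,0.71,0.29], [-0.21,-0.21,0.96]]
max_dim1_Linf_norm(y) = 3.4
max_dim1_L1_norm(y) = 6.81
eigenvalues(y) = [(-2.33+1.17j), (-2.33-1.17j), (0.56+0j)]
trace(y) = -4.09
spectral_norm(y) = 5.86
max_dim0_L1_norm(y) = 7.17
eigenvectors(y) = [[0.69+0.00j, 0.69-0.00j, -0.18+0.00j], [(0.37+0.34j), 0.37-0.34j, (-0.07+0j)], [(0.46-0.25j), (0.46+0.25j), (0.98+0j)]]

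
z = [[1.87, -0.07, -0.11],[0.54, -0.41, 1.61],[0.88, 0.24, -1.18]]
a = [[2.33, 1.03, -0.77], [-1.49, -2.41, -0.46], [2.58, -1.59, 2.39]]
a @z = [[4.24, -0.77, 2.31], [-4.49, 0.98, -3.17], [6.07, 1.04, -5.66]]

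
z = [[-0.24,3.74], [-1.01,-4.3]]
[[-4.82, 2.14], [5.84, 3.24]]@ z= [[-1.00,-27.23], [-4.67,7.91]]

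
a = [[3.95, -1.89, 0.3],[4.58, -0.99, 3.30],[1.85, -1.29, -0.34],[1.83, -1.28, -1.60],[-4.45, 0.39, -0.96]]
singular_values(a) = [8.58, 3.31, 1.1]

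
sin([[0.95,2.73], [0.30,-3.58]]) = [[0.89, 0.18], [0.02, 0.59]]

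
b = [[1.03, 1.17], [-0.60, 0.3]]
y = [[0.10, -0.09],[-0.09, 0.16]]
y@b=[[0.16, 0.09], [-0.19, -0.06]]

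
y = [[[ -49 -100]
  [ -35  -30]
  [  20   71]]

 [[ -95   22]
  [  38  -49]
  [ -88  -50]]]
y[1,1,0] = 38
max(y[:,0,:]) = 22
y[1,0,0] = -95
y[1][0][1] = 22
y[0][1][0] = -35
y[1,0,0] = -95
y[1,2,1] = -50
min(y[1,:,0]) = -95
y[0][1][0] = -35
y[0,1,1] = -30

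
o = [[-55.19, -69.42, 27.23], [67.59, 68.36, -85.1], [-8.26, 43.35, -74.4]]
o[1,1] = 68.36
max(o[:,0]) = 67.59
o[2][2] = -74.4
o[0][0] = -55.19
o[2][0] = -8.26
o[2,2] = -74.4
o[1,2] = -85.1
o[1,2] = -85.1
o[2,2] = -74.4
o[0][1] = -69.42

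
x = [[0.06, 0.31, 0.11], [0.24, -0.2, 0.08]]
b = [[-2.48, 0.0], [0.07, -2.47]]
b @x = [[-0.15,-0.77,-0.27], [-0.59,0.52,-0.19]]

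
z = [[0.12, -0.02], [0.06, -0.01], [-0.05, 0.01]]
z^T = [[0.12, 0.06, -0.05], [-0.02, -0.01, 0.01]]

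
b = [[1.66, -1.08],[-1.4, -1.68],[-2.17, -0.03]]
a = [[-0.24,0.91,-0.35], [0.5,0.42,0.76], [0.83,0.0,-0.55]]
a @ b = [[-0.91, -1.26], [-1.41, -1.27], [2.57, -0.88]]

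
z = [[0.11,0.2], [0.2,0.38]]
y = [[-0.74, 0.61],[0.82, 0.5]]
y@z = [[0.04, 0.08], [0.19, 0.35]]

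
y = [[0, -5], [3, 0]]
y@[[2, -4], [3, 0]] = [[-15, 0], [6, -12]]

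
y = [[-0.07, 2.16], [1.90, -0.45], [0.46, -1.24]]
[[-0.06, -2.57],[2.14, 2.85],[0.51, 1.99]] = y @ [[1.13, 1.23], [0.01, -1.15]]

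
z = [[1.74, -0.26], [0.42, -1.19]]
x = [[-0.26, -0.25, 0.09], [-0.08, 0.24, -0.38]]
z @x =[[-0.43, -0.5, 0.26], [-0.01, -0.39, 0.49]]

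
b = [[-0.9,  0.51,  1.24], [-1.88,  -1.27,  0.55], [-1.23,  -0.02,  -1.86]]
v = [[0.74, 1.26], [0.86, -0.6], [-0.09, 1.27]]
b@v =[[-0.34, 0.13],[-2.53, -0.91],[-0.76, -3.9]]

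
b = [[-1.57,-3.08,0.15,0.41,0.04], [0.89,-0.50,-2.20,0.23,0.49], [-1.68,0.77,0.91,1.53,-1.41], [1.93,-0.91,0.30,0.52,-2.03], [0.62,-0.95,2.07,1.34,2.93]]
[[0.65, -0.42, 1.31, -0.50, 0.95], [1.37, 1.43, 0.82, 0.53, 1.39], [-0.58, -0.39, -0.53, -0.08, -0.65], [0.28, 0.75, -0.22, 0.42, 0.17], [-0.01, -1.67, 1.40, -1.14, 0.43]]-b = [[2.22, 2.66, 1.16, -0.91, 0.91], [0.48, 1.93, 3.02, 0.30, 0.9], [1.10, -1.16, -1.44, -1.61, 0.76], [-1.65, 1.66, -0.52, -0.1, 2.20], [-0.63, -0.72, -0.67, -2.48, -2.50]]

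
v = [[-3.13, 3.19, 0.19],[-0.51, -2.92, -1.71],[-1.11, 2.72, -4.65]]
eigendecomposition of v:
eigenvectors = [[(0.94+0j), (-0.31+0.51j), -0.31-0.51j], [0.16+0.00j, -0.27-0.39j, -0.27+0.39j], [-0.31+0.00j, (-0.65+0j), -0.65-0.00j]]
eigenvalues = [(-2.65+0j), (-4.02+2.5j), (-4.02-2.5j)]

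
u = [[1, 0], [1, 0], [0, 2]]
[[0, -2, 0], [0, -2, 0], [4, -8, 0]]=u @[[0, -2, 0], [2, -4, 0]]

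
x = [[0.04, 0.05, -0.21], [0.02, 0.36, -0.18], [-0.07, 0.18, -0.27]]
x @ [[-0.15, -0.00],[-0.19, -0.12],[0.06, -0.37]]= [[-0.03,0.07], [-0.08,0.02], [-0.04,0.08]]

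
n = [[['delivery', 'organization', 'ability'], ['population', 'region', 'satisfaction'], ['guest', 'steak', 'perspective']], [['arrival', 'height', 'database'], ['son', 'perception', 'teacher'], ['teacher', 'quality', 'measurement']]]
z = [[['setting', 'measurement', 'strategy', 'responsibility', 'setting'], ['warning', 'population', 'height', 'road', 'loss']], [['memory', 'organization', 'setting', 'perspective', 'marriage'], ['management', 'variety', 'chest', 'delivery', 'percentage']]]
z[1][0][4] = 'marriage'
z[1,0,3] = 'perspective'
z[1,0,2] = 'setting'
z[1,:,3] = ['perspective', 'delivery']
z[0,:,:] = [['setting', 'measurement', 'strategy', 'responsibility', 'setting'], ['warning', 'population', 'height', 'road', 'loss']]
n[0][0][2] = 'ability'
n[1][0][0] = 'arrival'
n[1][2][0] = 'teacher'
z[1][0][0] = 'memory'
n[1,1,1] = 'perception'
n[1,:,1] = ['height', 'perception', 'quality']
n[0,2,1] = 'steak'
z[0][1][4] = 'loss'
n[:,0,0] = ['delivery', 'arrival']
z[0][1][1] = 'population'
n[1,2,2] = 'measurement'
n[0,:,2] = ['ability', 'satisfaction', 'perspective']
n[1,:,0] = ['arrival', 'son', 'teacher']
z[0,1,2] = 'height'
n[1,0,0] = 'arrival'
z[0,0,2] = 'strategy'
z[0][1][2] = 'height'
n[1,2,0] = 'teacher'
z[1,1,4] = 'percentage'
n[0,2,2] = 'perspective'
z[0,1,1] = 'population'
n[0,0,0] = 'delivery'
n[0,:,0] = ['delivery', 'population', 'guest']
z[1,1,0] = 'management'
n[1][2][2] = 'measurement'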